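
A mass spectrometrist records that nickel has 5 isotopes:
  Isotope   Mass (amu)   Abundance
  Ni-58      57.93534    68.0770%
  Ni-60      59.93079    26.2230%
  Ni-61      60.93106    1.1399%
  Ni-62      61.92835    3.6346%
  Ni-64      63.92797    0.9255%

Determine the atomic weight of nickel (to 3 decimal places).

Weight each isotope mass by its fractional abundance: 0.680770 × 57.93534 + 0.262230 × 59.93079 + 0.011399 × 60.93106 + 0.036346 × 61.92835 + 0.009255 × 63.92797
= 39.440641 + 15.715651 + 0.694553 + 2.250848 + 0.591653 = 58.693346 amu

58.693 amu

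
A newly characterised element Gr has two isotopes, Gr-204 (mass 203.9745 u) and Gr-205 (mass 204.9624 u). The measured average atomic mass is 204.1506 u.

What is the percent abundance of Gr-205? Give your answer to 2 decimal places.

Let x be the fractional abundance of Gr-204; then Gr-205 has abundance 1 − x.
203.9745·x + 204.9624·(1 − x) = 204.1506
(203.9745 − 204.9624)·x = 204.1506 − 204.9624
x = -0.8118 / -0.9879 = 0.82174 → 82.17% Gr-204, 17.83% Gr-205.

17.83%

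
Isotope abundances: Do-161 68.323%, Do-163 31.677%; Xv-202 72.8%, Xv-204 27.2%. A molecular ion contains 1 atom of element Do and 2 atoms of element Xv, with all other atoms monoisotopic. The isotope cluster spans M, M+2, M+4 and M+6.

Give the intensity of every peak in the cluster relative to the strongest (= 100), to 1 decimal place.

Element Do pattern (n=1): 0.68323 : 0.31677
Element Xv pattern (n=2): 0.529984 : 0.396032 : 0.073984
Convolve the two distributions (both contribute in 2-u steps):
  M: 0.68323×0.529984 = 0.362101
  M+2: 0.68323×0.396032 + 0.31677×0.529984 = 0.438464
  M+4: 0.68323×0.073984 + 0.31677×0.396032 = 0.175999
  M+6: 0.31677×0.073984 = 0.023436
Scale to base peak (0.438464) = 100: 82.6 : 100.0 : 40.1 : 5.3

82.6 : 100.0 : 40.1 : 5.3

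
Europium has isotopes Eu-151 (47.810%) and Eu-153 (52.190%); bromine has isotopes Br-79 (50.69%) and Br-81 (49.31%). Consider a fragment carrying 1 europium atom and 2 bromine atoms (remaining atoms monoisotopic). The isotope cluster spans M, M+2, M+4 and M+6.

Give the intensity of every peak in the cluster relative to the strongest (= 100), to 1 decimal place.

Europium pattern (n=1): 0.4781 : 0.5219
Bromine pattern (n=2): 0.25694761 : 0.49990478 : 0.24314761
Convolve the two distributions (both contribute in 2-u steps):
  M: 0.4781×0.25694761 = 0.122847
  M+2: 0.4781×0.49990478 + 0.5219×0.25694761 = 0.373105
  M+4: 0.4781×0.24314761 + 0.5219×0.49990478 = 0.377149
  M+6: 0.5219×0.24314761 = 0.126899
Scale to base peak (0.377149) = 100: 32.6 : 98.9 : 100.0 : 33.6

32.6 : 98.9 : 100.0 : 33.6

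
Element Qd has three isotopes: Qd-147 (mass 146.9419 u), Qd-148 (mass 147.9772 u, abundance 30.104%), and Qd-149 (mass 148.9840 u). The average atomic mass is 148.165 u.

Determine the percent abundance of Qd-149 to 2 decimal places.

44.63%

Let x and y be the fractions of Qd-147 and Qd-149. Then x + y = 1 − 0.30104 = 0.69896 and 146.9419x + 148.9840y = 148.165 − 0.30104×147.9772 = 103.617943712.
Substituting: 146.9419x + 148.9840(0.69896 − x) = 103.617943712
(146.9419 − 148.9840)x = -0.515912928  ⇒  x = 0.25264, y = 0.44632
Qd-147: 25.26%, Qd-149: 44.63%.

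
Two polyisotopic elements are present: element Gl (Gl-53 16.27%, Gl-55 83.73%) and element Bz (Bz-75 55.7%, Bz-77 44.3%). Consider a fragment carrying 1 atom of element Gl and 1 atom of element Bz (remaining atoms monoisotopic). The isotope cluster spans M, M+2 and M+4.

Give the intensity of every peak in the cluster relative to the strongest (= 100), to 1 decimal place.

Element Gl pattern (n=1): 0.1627 : 0.8373
Element Bz pattern (n=1): 0.5570 : 0.4430
Convolve the two distributions (both contribute in 2-u steps):
  M: 0.1627×0.5570 = 0.090624
  M+2: 0.1627×0.4430 + 0.8373×0.5570 = 0.538452
  M+4: 0.8373×0.4430 = 0.370924
Scale to base peak (0.538452) = 100: 16.8 : 100.0 : 68.9

16.8 : 100.0 : 68.9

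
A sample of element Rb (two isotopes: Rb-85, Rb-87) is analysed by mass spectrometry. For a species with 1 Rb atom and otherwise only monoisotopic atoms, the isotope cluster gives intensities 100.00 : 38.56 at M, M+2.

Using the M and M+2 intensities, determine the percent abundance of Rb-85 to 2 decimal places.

If p is the fraction of Rb that is Rb-85, then I(M+2)/I(M) = [C(1,1)·p^0·(1−p)] / p^1 = 1·(1−p)/p = 38.56/100.00 = 0.3856
(1−p)/p = 0.3856/1 = 0.3856  ⇒  p = 1/(1 + 0.3856) = 0.7217
Rb-85: 72.17%, Rb-87: 27.83%.

72.17%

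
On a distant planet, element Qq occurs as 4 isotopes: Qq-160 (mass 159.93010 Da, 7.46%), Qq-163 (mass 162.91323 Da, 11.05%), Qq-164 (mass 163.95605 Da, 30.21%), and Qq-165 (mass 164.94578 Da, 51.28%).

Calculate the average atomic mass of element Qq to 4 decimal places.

The abundance-weighted mean is 0.0746 × 159.93010 + 0.1105 × 162.91323 + 0.3021 × 163.95605 + 0.5128 × 164.94578
= 11.930785 + 18.001912 + 49.531123 + 84.584196 = 164.048016 Da

164.0480 Da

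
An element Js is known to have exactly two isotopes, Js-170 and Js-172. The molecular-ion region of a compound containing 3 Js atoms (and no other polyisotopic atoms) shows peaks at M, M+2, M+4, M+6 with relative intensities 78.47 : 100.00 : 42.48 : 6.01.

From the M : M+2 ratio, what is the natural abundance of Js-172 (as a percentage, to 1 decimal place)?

Let p = fractional abundance of Js-170. I(M+2)/I(M) = [C(3,1)·p^2·(1−p)] / p^3 = 3·(1−p)/p = 100.00/78.47 = 1.2744
(1−p)/p = 1.2744/3 = 0.4248  ⇒  p = 1/(1 + 0.4248) = 0.7019
Js-170: 70.2%, Js-172: 29.8%.

29.8%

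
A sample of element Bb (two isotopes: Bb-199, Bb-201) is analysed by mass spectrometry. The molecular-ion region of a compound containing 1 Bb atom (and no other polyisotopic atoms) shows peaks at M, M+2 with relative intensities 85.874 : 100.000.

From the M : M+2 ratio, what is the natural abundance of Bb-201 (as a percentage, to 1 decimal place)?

Write p for the Bb-199 fraction. I(M+2)/I(M) = [C(1,1)·p^0·(1−p)] / p^1 = 1·(1−p)/p = 100.000/85.874 = 1.1645
(1−p)/p = 1.1645/1 = 1.1645  ⇒  p = 1/(1 + 1.1645) = 0.4620
Bb-199: 46.2%, Bb-201: 53.8%.

53.8%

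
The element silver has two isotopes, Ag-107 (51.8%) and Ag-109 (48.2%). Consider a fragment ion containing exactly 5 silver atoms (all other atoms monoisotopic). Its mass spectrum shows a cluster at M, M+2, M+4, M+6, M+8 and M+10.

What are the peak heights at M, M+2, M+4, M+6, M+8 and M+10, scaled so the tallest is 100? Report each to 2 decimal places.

The 5 Ag atoms are independent, so intensities follow the terms of (0.518 + 0.482)^5.
P(M) = 0.518^5 = 0.037295
P(M+2) = 5 × 0.518^4 × 0.482^1 = 0.173515
P(M+4) = 10 × 0.518^3 × 0.482^2 = 0.322911
P(M+6) = 10 × 0.518^2 × 0.482^3 = 0.300470
P(M+8) = 5 × 0.518^1 × 0.482^4 = 0.139794
P(M+10) = 0.482^5 = 0.026016
The M+4 peak is largest (0.322911); scaling to 100 gives 11.55 : 53.73 : 100.00 : 93.05 : 43.29 : 8.06.

11.55 : 53.73 : 100.00 : 93.05 : 43.29 : 8.06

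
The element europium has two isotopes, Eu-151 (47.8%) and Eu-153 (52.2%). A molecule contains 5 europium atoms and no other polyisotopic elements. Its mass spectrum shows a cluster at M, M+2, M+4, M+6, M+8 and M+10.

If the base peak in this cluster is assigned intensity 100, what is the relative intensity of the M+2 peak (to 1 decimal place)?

(0.478 + 0.522)^5 gives M 0.0250, M+2 0.1363, M+4 0.2976, M+6 0.3250, M+8 0.1775, M+10 0.0388; the largest is M+6.
P(M+6) = C(5,3) × 0.478^2 × 0.522^3 = 10 × 0.228484 × 0.14223665 = 0.324988 (base)
P(M+2) = C(5,1) × 0.478^4 × 0.522^1 = 5 × 0.05220494 × 0.5220 = 0.136255
Relative intensity = 0.136255 / 0.324988 × 100 = 41.9

41.9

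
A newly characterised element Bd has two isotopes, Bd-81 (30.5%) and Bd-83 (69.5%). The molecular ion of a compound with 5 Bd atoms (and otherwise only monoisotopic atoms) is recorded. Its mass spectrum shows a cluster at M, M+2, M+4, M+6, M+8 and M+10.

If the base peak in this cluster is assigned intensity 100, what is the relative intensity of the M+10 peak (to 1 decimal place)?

Binomial terms of (0.305 + 0.695)^5: M 0.0026, M+2 0.0301, M+4 0.1370, M+6 0.3123, M+8 0.3558, M+10 0.1622 → M+8 is the base peak.
P(M+8) = C(5,4) × 0.305^1 × 0.695^4 = 5 × 0.3050 × 0.23331315 = 0.355803 (base)
P(M+10) = C(5,5) × 0.305^0 × 0.695^5 = 1 × 1.0000 × 0.16215264 = 0.162153
Relative intensity = 0.162153 / 0.355803 × 100 = 45.6

45.6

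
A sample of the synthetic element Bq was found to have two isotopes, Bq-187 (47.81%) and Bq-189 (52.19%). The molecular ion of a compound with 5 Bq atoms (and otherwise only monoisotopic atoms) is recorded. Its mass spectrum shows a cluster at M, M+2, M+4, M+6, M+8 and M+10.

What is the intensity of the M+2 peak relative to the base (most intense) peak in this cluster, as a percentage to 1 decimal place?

42.0%

(0.4781 + 0.5219)^5 gives M 0.0250, M+2 0.1363, M+4 0.2977, M+6 0.3249, M+8 0.1774, M+10 0.0387; the largest is M+6.
P(M+6) = C(5,3) × 0.4781^2 × 0.5219^3 = 10 × 0.22857961 × 0.14215492 = 0.324937 (base)
P(M+2) = C(5,1) × 0.4781^4 × 0.5219^1 = 5 × 0.05224864 × 0.5219 = 0.136343
Relative intensity = 0.136343 / 0.324937 × 100 = 42.0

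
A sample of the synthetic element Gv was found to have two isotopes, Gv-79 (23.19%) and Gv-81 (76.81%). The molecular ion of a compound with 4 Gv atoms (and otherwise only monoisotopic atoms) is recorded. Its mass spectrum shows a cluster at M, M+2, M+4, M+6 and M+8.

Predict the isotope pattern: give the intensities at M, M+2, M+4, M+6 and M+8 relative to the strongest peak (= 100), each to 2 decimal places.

0.69 : 9.12 : 45.29 : 100.00 : 82.81

The 4 Gv atoms are independent, so intensities follow the terms of (0.2319 + 0.7681)^4.
P(M) = 0.2319^4 = 0.002892
P(M+2) = 4 × 0.2319^3 × 0.7681^1 = 0.038316
P(M+4) = 6 × 0.2319^2 × 0.7681^2 = 0.190366
P(M+6) = 4 × 0.2319^1 × 0.7681^3 = 0.420353
P(M+8) = 0.7681^4 = 0.348074
The M+6 peak is largest (0.420353); scaling to 100 gives 0.69 : 9.12 : 45.29 : 100.00 : 82.81.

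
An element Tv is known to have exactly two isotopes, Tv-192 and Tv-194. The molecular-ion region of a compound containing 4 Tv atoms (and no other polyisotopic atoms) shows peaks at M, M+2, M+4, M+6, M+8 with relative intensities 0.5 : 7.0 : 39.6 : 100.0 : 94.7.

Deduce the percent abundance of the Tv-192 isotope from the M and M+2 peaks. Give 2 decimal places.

If p is the fraction of Tv that is Tv-192, then I(M+2)/I(M) = [C(4,1)·p^3·(1−p)] / p^4 = 4·(1−p)/p = 7.0/0.5 = 14.0000
(1−p)/p = 14.0000/4 = 3.5000  ⇒  p = 1/(1 + 3.5000) = 0.2222
Tv-192: 22.22%, Tv-194: 77.78%.

22.22%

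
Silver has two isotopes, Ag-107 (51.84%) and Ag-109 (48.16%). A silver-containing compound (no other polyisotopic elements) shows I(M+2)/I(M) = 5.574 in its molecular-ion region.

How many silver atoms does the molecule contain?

6

The M+2/M ratio from n Ag atoms is n · q/p = n · 0.4816/0.5184.
n = 5.574 × 0.5184/0.4816 = 6.00 ≈ 6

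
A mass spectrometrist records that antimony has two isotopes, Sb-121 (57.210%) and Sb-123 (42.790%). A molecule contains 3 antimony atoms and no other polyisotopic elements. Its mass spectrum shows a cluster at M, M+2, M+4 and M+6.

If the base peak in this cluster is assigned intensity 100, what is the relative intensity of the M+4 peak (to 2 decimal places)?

(0.57210 + 0.42790)^3 gives M 0.1872, M+2 0.4202, M+4 0.3143, M+6 0.0783; the largest is M+2.
P(M+2) = C(3,1) × 0.57210^2 × 0.42790^1 = 3 × 0.32729841 × 0.4279 = 0.420153 (base)
P(M+4) = C(3,2) × 0.57210^1 × 0.42790^2 = 3 × 0.5721 × 0.18309841 = 0.314252
Relative intensity = 0.314252 / 0.420153 × 100 = 74.79

74.79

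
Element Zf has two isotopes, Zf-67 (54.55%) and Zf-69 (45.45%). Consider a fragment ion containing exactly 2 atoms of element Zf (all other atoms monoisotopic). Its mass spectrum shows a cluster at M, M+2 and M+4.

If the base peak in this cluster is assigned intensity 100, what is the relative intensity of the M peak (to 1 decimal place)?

60.0

(0.5455 + 0.4545)^2 gives M 0.2976, M+2 0.4959, M+4 0.2066; the largest is M+2.
P(M+2) = C(2,1) × 0.5455^1 × 0.4545^1 = 2 × 0.5455 × 0.4545 = 0.495860 (base)
P(M) = C(2,0) × 0.5455^2 × 0.4545^0 = 1 × 0.29757025 × 1.0000 = 0.297570
Relative intensity = 0.297570 / 0.495860 × 100 = 60.0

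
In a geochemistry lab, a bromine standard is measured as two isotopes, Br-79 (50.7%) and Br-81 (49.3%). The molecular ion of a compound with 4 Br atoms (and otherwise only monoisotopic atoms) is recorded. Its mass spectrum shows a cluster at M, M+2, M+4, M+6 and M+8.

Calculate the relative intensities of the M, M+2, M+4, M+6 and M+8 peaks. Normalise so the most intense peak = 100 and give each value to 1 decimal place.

17.6 : 68.6 : 100.0 : 64.8 : 15.8

The 4 Br atoms are independent, so intensities follow the terms of (0.507 + 0.493)^4.
P(M) = 0.507^4 = 0.066074
P(M+2) = 4 × 0.507^3 × 0.493^1 = 0.256999
P(M+4) = 6 × 0.507^2 × 0.493^2 = 0.374853
P(M+6) = 4 × 0.507^1 × 0.493^3 = 0.243001
P(M+8) = 0.493^4 = 0.059073
The M+4 peak is largest (0.374853); scaling to 100 gives 17.6 : 68.6 : 100.0 : 64.8 : 15.8.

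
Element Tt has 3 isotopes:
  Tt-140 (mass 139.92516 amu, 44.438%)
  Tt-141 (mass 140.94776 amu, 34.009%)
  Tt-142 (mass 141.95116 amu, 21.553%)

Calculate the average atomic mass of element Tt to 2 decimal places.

Ar = Σ fᵢ·mᵢ = 0.44438 × 139.92516 + 0.34009 × 140.94776 + 0.21553 × 141.95116
= 62.179943 + 47.934924 + 30.594734 = 140.709601 amu

140.71 amu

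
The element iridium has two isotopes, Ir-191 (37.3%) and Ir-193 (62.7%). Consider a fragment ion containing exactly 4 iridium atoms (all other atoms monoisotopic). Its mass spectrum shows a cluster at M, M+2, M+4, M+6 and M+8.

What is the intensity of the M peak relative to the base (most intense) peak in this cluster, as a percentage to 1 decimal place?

Binomial terms of (0.373 + 0.627)^4: M 0.0194, M+2 0.1302, M+4 0.3282, M+6 0.3678, M+8 0.1546 → M+6 is the base peak.
P(M+6) = C(4,3) × 0.373^1 × 0.627^3 = 4 × 0.3730 × 0.24649188 = 0.367766 (base)
P(M) = C(4,0) × 0.373^4 × 0.627^0 = 1 × 0.01935688 × 1.0000 = 0.019357
Relative intensity = 0.019357 / 0.367766 × 100 = 5.3

5.3%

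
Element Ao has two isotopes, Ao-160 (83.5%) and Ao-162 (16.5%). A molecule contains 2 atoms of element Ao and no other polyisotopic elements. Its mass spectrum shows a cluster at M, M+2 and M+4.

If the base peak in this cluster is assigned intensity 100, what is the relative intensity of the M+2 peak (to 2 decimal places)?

39.52

(0.835 + 0.165)^2 gives M 0.6972, M+2 0.2756, M+4 0.0272; the largest is M.
P(M) = C(2,0) × 0.835^2 × 0.165^0 = 1 × 0.697225 × 1.0000 = 0.697225 (base)
P(M+2) = C(2,1) × 0.835^1 × 0.165^1 = 2 × 0.8350 × 0.1650 = 0.275550
Relative intensity = 0.275550 / 0.697225 × 100 = 39.52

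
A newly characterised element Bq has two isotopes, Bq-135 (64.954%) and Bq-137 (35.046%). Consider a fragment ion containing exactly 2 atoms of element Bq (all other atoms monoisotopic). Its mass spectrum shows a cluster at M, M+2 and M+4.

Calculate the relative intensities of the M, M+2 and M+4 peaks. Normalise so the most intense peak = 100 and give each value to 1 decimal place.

Expanding (0.64954 + 0.35046)^2:
P(M) = 0.64954^2 = 0.421902
P(M+2) = 2 × 0.64954^1 × 0.35046^1 = 0.455276
P(M+4) = 0.35046^2 = 0.122822
The M+2 peak is largest (0.455276); scaling to 100 gives 92.7 : 100.0 : 27.0.

92.7 : 100.0 : 27.0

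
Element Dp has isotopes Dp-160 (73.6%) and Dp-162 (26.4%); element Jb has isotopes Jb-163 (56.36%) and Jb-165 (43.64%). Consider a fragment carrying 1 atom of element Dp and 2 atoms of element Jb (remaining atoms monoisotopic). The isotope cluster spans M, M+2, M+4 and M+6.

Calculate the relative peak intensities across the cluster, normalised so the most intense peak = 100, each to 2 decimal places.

52.43 : 100.00 : 60.56 : 11.28

Element Dp pattern (n=1): 0.7360 : 0.2640
Element Jb pattern (n=2): 0.31764496 : 0.49191008 : 0.19044496
Convolve the two distributions (both contribute in 2-u steps):
  M: 0.7360×0.31764496 = 0.233787
  M+2: 0.7360×0.49191008 + 0.2640×0.31764496 = 0.445904
  M+4: 0.7360×0.19044496 + 0.2640×0.49191008 = 0.270032
  M+6: 0.2640×0.19044496 = 0.050277
Scale to base peak (0.445904) = 100: 52.43 : 100.00 : 60.56 : 11.28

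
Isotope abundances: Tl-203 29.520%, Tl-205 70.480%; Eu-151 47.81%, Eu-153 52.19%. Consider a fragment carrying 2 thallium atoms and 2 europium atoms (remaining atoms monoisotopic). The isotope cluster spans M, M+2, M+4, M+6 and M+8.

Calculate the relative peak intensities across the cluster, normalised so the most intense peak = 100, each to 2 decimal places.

Thallium pattern (n=2): 0.08714304 : 0.41611392 : 0.49674304
Europium pattern (n=2): 0.22857961 : 0.49904078 : 0.27237961
Convolve the two distributions (both contribute in 2-u steps):
  M: 0.08714304×0.22857961 = 0.019919
  M+2: 0.08714304×0.49904078 + 0.41611392×0.22857961 = 0.138603
  M+4: 0.08714304×0.27237961 + 0.41611392×0.49904078 + 0.49674304×0.22857961 = 0.344939
  M+6: 0.41611392×0.27237961 + 0.49674304×0.49904078 = 0.361236
  M+8: 0.49674304×0.27237961 = 0.135303
Scale to base peak (0.361236) = 100: 5.51 : 38.37 : 95.49 : 100.00 : 37.46

5.51 : 38.37 : 95.49 : 100.00 : 37.46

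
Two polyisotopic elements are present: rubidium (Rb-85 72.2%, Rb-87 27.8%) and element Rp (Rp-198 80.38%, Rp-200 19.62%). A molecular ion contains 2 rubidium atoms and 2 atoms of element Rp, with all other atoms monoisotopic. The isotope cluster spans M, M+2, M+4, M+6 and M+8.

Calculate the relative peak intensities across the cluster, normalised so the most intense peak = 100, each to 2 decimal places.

79.47 : 100.00 : 46.40 : 9.40 : 0.70

Rubidium pattern (n=2): 0.521284 : 0.401432 : 0.077284
Element Rp pattern (n=2): 0.64609444 : 0.31541112 : 0.03849444
Convolve the two distributions (both contribute in 2-u steps):
  M: 0.521284×0.64609444 = 0.336799
  M+2: 0.521284×0.31541112 + 0.401432×0.64609444 = 0.423782
  M+4: 0.521284×0.03849444 + 0.401432×0.31541112 + 0.077284×0.64609444 = 0.196615
  M+6: 0.401432×0.03849444 + 0.077284×0.31541112 = 0.039829
  M+8: 0.077284×0.03849444 = 0.002975
Scale to base peak (0.423782) = 100: 79.47 : 100.00 : 46.40 : 9.40 : 0.70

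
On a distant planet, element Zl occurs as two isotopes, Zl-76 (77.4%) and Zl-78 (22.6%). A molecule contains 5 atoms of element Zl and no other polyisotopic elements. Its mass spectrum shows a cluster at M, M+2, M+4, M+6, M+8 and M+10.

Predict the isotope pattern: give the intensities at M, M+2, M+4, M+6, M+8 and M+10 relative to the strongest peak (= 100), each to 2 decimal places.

Each Zl atom is independently Zl-76 (p = 0.774) or Zl-78 (q = 0.226); the cluster is the binomial expansion (p + q)^5.
P(M) = 0.774^5 = 0.277782
P(M+2) = 5 × 0.774^4 × 0.226^1 = 0.405548
P(M+4) = 10 × 0.774^3 × 0.226^2 = 0.236832
P(M+6) = 10 × 0.774^2 × 0.226^3 = 0.069152
P(M+8) = 5 × 0.774^1 × 0.226^4 = 0.010096
P(M+10) = 0.226^5 = 0.000590
The M+2 peak is largest (0.405548); scaling to 100 gives 68.50 : 100.00 : 58.40 : 17.05 : 2.49 : 0.15.

68.50 : 100.00 : 58.40 : 17.05 : 2.49 : 0.15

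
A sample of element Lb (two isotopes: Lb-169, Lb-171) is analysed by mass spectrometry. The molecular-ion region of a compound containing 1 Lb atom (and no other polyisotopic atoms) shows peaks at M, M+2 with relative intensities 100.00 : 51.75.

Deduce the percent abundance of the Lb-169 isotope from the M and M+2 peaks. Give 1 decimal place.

Write p for the Lb-169 fraction. I(M+2)/I(M) = [C(1,1)·p^0·(1−p)] / p^1 = 1·(1−p)/p = 51.75/100.00 = 0.5175
(1−p)/p = 0.5175/1 = 0.5175  ⇒  p = 1/(1 + 0.5175) = 0.6590
Lb-169: 65.9%, Lb-171: 34.1%.

65.9%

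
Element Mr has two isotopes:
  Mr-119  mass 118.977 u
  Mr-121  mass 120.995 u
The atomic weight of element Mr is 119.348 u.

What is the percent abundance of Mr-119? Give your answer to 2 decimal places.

With x = fraction of Mr-119 (so Mr-121 is 1 − x):
118.977·x + 120.995·(1 − x) = 119.348
(118.977 − 120.995)·x = 119.348 − 120.995
x = -1.647 / -2.018 = 0.81615 → 81.62% Mr-119, 18.38% Mr-121.

81.62%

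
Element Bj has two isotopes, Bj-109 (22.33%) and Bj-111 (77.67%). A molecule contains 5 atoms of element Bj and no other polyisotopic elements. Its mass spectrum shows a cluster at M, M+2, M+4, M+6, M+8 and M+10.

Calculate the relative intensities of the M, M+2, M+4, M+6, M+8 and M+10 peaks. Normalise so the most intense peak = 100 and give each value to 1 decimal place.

Expanding (0.2233 + 0.7767)^5:
P(M) = 0.2233^5 = 0.000555
P(M+2) = 5 × 0.2233^4 × 0.7767^1 = 0.009656
P(M+4) = 10 × 0.2233^3 × 0.7767^2 = 0.067170
P(M+6) = 10 × 0.2233^2 × 0.7767^3 = 0.233635
P(M+8) = 5 × 0.2233^1 × 0.7767^4 = 0.406324
P(M+10) = 0.7767^5 = 0.282661
The M+8 peak is largest (0.406324); scaling to 100 gives 0.1 : 2.4 : 16.5 : 57.5 : 100.0 : 69.6.

0.1 : 2.4 : 16.5 : 57.5 : 100.0 : 69.6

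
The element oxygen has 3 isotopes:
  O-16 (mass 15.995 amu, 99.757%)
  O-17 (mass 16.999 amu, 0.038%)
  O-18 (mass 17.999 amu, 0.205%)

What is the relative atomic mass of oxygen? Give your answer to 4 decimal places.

15.9995 amu

Average mass = Σ (abundance × isotope mass) = 0.99757 × 15.995 + 0.00038 × 16.999 + 0.00205 × 17.999
= 15.95613 + 0.00646 + 0.03690 = 15.99949 amu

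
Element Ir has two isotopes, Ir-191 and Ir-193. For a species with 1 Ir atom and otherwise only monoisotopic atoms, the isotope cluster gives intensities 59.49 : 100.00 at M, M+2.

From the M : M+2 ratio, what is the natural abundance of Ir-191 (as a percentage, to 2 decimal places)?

37.30%

Write p for the Ir-191 fraction. I(M+2)/I(M) = [C(1,1)·p^0·(1−p)] / p^1 = 1·(1−p)/p = 100.00/59.49 = 1.6810
(1−p)/p = 1.6810/1 = 1.6810  ⇒  p = 1/(1 + 1.6810) = 0.3730
Ir-191: 37.30%, Ir-193: 62.70%.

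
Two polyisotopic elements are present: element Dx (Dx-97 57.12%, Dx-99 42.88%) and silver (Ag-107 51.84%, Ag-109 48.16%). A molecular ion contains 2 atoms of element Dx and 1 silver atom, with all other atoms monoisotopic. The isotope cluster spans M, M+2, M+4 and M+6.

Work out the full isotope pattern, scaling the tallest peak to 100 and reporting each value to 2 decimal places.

41.15 : 100.00 : 80.58 : 21.54

Element Dx pattern (n=2): 0.32626944 : 0.48986112 : 0.18386944
Silver pattern (n=1): 0.5184 : 0.4816
Convolve the two distributions (both contribute in 2-u steps):
  M: 0.32626944×0.5184 = 0.169138
  M+2: 0.32626944×0.4816 + 0.48986112×0.5184 = 0.411075
  M+4: 0.48986112×0.4816 + 0.18386944×0.5184 = 0.331235
  M+6: 0.18386944×0.4816 = 0.088552
Scale to base peak (0.411075) = 100: 41.15 : 100.00 : 80.58 : 21.54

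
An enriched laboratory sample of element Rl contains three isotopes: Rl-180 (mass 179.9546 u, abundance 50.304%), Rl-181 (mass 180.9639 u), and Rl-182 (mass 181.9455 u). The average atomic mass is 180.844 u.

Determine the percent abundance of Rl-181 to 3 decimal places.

The remaining 49.696% is split between Rl-181 (fraction x) and Rl-182 (fraction 0.49696 − x).
Substituting: 180.9639x + 181.9455(0.49696 − x) = 90.319638016
(180.9639 − 181.9455)x = -0.099997664  ⇒  x = 0.10187, y = 0.39509
Rl-181: 10.187%, Rl-182: 39.509%.

10.187%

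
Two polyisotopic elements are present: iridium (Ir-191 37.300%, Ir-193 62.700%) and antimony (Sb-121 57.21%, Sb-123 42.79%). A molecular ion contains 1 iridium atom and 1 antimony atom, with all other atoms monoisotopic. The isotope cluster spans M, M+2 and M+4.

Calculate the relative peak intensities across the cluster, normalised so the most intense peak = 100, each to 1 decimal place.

41.2 : 100.0 : 51.8

Iridium pattern (n=1): 0.3730 : 0.6270
Antimony pattern (n=1): 0.5721 : 0.4279
Convolve the two distributions (both contribute in 2-u steps):
  M: 0.3730×0.5721 = 0.213393
  M+2: 0.3730×0.4279 + 0.6270×0.5721 = 0.518313
  M+4: 0.6270×0.4279 = 0.268293
Scale to base peak (0.518313) = 100: 41.2 : 100.0 : 51.8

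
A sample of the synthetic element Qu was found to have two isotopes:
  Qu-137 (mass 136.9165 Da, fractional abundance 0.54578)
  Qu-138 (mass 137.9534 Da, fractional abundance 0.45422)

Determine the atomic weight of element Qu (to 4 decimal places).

Average mass = Σ (abundance × isotope mass) = 0.54578 × 136.9165 + 0.45422 × 137.9534
= 74.72629 + 62.66119 = 137.38748 Da

137.3875 Da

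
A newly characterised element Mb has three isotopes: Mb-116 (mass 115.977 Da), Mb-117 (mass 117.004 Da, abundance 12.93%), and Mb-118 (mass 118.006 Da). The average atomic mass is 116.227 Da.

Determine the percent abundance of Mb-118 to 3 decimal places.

The remaining 87.07% is split between Mb-116 (fraction x) and Mb-118 (fraction 0.8707 − x).
Substituting: 115.977x + 118.006(0.8707 − x) = 101.0983828
(115.977 − 118.006)x = -1.6494414  ⇒  x = 0.81293, y = 0.05777
Mb-116: 81.293%, Mb-118: 5.777%.

5.777%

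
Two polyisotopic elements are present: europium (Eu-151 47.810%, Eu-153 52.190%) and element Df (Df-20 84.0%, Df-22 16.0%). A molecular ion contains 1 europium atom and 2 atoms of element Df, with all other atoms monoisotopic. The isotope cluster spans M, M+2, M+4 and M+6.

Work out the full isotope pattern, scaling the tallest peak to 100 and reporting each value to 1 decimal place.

67.9 : 100.0 : 30.7 : 2.7

Europium pattern (n=1): 0.4781 : 0.5219
Element Df pattern (n=2): 0.7056 : 0.2688 : 0.0256
Convolve the two distributions (both contribute in 2-u steps):
  M: 0.4781×0.7056 = 0.337347
  M+2: 0.4781×0.2688 + 0.5219×0.7056 = 0.496766
  M+4: 0.4781×0.0256 + 0.5219×0.2688 = 0.152526
  M+6: 0.5219×0.0256 = 0.013361
Scale to base peak (0.496766) = 100: 67.9 : 100.0 : 30.7 : 2.7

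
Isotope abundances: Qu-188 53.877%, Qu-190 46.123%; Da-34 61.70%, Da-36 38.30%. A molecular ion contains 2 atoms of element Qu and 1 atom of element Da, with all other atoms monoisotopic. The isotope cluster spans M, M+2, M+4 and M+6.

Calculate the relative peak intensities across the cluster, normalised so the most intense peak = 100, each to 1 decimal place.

42.9 : 100.0 : 77.0 : 19.5

Element Qu pattern (n=2): 0.29027311 : 0.49699377 : 0.21273311
Element Da pattern (n=1): 0.6170 : 0.3830
Convolve the two distributions (both contribute in 2-u steps):
  M: 0.29027311×0.6170 = 0.179099
  M+2: 0.29027311×0.3830 + 0.49699377×0.6170 = 0.417820
  M+4: 0.49699377×0.3830 + 0.21273311×0.6170 = 0.321605
  M+6: 0.21273311×0.3830 = 0.081477
Scale to base peak (0.417820) = 100: 42.9 : 100.0 : 77.0 : 19.5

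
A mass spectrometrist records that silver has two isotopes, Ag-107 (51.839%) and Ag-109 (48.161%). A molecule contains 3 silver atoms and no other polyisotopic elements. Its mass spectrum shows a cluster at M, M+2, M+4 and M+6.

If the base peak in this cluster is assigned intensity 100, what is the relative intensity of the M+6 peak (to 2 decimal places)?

28.77

Binomial terms of (0.51839 + 0.48161)^3: M 0.1393, M+2 0.3883, M+4 0.3607, M+6 0.1117 → M+2 is the base peak.
P(M+2) = C(3,1) × 0.51839^2 × 0.48161^1 = 3 × 0.26872819 × 0.48161 = 0.388267 (base)
P(M+6) = C(3,3) × 0.51839^0 × 0.48161^3 = 1 × 1.0000 × 0.11170857 = 0.111709
Relative intensity = 0.111709 / 0.388267 × 100 = 28.77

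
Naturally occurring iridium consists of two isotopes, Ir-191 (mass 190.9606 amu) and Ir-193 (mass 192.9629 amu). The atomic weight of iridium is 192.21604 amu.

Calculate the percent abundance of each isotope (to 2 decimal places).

Ir-191: 37.30%, Ir-193: 62.70%

With x = fraction of Ir-191 (so Ir-193 is 1 − x):
190.9606·x + 192.9629·(1 − x) = 192.21604
(190.9606 − 192.9629)·x = 192.21604 − 192.9629
x = -0.74686 / -2.0023 = 0.37300 → 37.30% Ir-191, 62.70% Ir-193.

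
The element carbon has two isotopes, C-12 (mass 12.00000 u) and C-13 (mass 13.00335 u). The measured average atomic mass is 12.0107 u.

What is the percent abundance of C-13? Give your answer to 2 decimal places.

With x = fraction of C-12 (so C-13 is 1 − x):
12.00000·x + 13.00335·(1 − x) = 12.0107
(12.00000 − 13.00335)·x = 12.0107 − 13.00335
x = -0.99265 / -1.00335 = 0.98934 → 98.93% C-12, 1.07% C-13.

1.07%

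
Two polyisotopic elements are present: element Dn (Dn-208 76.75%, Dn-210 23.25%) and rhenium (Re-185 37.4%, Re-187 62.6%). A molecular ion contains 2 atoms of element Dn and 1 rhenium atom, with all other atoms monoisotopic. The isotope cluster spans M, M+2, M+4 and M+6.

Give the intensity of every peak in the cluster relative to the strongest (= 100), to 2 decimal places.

43.87 : 100.00 : 48.51 : 6.74

Element Dn pattern (n=2): 0.58905625 : 0.3568875 : 0.05405625
Rhenium pattern (n=1): 0.3740 : 0.6260
Convolve the two distributions (both contribute in 2-u steps):
  M: 0.58905625×0.3740 = 0.220307
  M+2: 0.58905625×0.6260 + 0.3568875×0.3740 = 0.502225
  M+4: 0.3568875×0.6260 + 0.05405625×0.3740 = 0.243629
  M+6: 0.05405625×0.6260 = 0.033839
Scale to base peak (0.502225) = 100: 43.87 : 100.00 : 48.51 : 6.74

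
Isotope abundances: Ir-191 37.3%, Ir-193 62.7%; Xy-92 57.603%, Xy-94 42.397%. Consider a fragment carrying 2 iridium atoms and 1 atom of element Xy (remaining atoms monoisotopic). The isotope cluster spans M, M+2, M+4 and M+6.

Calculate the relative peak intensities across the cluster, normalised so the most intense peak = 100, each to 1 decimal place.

Iridium pattern (n=2): 0.139129 : 0.467742 : 0.393129
Element Xy pattern (n=1): 0.57603 : 0.42397
Convolve the two distributions (both contribute in 2-u steps):
  M: 0.139129×0.57603 = 0.080142
  M+2: 0.139129×0.42397 + 0.467742×0.57603 = 0.328420
  M+4: 0.467742×0.42397 + 0.393129×0.57603 = 0.424763
  M+6: 0.393129×0.42397 = 0.166675
Scale to base peak (0.424763) = 100: 18.9 : 77.3 : 100.0 : 39.2

18.9 : 77.3 : 100.0 : 39.2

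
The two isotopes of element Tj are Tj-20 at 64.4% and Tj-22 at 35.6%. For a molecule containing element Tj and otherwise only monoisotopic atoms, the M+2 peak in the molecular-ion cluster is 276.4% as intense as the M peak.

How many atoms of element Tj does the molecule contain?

The M+2/M ratio from n Tj atoms is n · q/p = n · 0.356/0.644.
n = 2.764 × 0.644/0.356 = 5.00 ≈ 5

5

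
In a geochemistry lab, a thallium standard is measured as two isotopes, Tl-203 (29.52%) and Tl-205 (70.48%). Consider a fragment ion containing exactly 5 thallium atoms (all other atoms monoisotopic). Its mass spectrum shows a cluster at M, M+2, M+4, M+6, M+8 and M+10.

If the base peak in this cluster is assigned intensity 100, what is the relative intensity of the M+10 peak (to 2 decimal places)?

Term probabilities: M 0.0022, M+2 0.0268, M+4 0.1278, M+6 0.3051, M+8 0.3642, M+10 0.1739. Base peak = M+8.
P(M+8) = C(5,4) × 0.2952^1 × 0.7048^4 = 5 × 0.2952 × 0.24675365 = 0.364208 (base)
P(M+10) = C(5,5) × 0.2952^0 × 0.7048^5 = 1 × 1.0000 × 0.17391197 = 0.173912
Relative intensity = 0.173912 / 0.364208 × 100 = 47.75

47.75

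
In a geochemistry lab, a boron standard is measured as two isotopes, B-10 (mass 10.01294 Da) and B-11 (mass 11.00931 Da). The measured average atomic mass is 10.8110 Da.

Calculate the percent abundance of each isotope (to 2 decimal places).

B-10: 19.90%, B-11: 80.10%

Let x be the fractional abundance of B-10; then B-11 has abundance 1 − x.
10.01294·x + 11.00931·(1 − x) = 10.8110
(10.01294 − 11.00931)·x = 10.8110 − 11.00931
x = -0.19831 / -0.99637 = 0.19903 → 19.90% B-10, 80.10% B-11.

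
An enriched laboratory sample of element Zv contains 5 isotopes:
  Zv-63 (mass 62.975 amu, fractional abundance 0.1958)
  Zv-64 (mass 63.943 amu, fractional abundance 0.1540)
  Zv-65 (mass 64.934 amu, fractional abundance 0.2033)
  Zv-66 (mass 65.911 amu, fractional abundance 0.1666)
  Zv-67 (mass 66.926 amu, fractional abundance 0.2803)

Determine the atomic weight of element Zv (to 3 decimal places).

65.119 amu

Average mass = Σ (abundance × isotope mass) = 0.1958 × 62.975 + 0.1540 × 63.943 + 0.2033 × 64.934 + 0.1666 × 65.911 + 0.2803 × 66.926
= 12.3305 + 9.8472 + 13.2011 + 10.9808 + 18.7594 = 65.1190 amu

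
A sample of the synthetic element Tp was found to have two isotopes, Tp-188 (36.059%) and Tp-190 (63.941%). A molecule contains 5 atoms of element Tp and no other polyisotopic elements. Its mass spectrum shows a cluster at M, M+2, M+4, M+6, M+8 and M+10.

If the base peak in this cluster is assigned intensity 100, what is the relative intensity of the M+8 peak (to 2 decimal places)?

88.66

Binomial terms of (0.36059 + 0.63941)^5: M 0.0061, M+2 0.0541, M+4 0.1917, M+6 0.3399, M+8 0.3014, M+10 0.1069 → M+6 is the base peak.
P(M+6) = C(5,3) × 0.36059^2 × 0.63941^3 = 10 × 0.13002515 × 0.26141968 = 0.339911 (base)
P(M+8) = C(5,4) × 0.36059^1 × 0.63941^4 = 5 × 0.36059 × 0.16715436 = 0.301371
Relative intensity = 0.301371 / 0.339911 × 100 = 88.66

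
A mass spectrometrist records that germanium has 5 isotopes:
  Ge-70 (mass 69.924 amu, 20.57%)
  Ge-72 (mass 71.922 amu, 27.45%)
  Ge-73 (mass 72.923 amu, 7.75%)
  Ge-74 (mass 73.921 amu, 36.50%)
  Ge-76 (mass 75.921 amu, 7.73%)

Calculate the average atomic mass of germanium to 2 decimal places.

72.63 amu

Weight each isotope mass by its fractional abundance: 0.2057 × 69.924 + 0.2745 × 71.922 + 0.0775 × 72.923 + 0.3650 × 73.921 + 0.0773 × 75.921
= 14.3834 + 19.7426 + 5.6515 + 26.9812 + 5.8687 = 72.6274 amu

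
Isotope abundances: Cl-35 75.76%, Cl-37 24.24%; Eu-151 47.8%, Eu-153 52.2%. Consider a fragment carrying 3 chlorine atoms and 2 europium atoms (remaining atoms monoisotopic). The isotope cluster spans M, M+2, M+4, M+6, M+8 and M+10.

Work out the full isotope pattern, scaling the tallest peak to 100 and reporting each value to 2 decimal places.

27.81 : 87.43 : 100.00 : 51.40 : 12.17 : 1.09

Chlorine pattern (n=3): 0.4348304 : 0.41738208 : 0.13354464 : 0.01424288
Europium pattern (n=2): 0.228484 : 0.499032 : 0.272484
Convolve the two distributions (both contribute in 2-u steps):
  M: 0.4348304×0.228484 = 0.099352
  M+2: 0.4348304×0.499032 + 0.41738208×0.228484 = 0.312359
  M+4: 0.4348304×0.272484 + 0.41738208×0.499032 + 0.13354464×0.228484 = 0.357284
  M+6: 0.41738208×0.272484 + 0.13354464×0.499032 + 0.01424288×0.228484 = 0.183627
  M+8: 0.13354464×0.272484 + 0.01424288×0.499032 = 0.043496
  M+10: 0.01424288×0.272484 = 0.003881
Scale to base peak (0.357284) = 100: 27.81 : 87.43 : 100.00 : 51.40 : 12.17 : 1.09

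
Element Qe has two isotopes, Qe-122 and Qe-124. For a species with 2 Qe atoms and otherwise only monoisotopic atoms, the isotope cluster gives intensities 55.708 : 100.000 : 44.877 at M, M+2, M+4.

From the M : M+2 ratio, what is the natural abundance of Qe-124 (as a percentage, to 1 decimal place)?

Let p = fractional abundance of Qe-122. I(M+2)/I(M) = [C(2,1)·p^1·(1−p)] / p^2 = 2·(1−p)/p = 100.000/55.708 = 1.7951
(1−p)/p = 1.7951/2 = 0.8975  ⇒  p = 1/(1 + 0.8975) = 0.5270
Qe-122: 52.7%, Qe-124: 47.3%.

47.3%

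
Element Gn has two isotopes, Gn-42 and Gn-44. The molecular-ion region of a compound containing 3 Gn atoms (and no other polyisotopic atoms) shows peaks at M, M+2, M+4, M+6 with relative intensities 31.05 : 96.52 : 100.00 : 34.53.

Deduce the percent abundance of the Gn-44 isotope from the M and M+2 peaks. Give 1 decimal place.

Let p = fractional abundance of Gn-42. I(M+2)/I(M) = [C(3,1)·p^2·(1−p)] / p^3 = 3·(1−p)/p = 96.52/31.05 = 3.1085
(1−p)/p = 3.1085/3 = 1.0362  ⇒  p = 1/(1 + 1.0362) = 0.4911
Gn-42: 49.1%, Gn-44: 50.9%.

50.9%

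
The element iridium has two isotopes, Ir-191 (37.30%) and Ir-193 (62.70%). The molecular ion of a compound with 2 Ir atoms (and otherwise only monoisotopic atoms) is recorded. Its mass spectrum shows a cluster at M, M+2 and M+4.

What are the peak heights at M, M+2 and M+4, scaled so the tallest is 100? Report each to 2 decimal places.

The 2 Ir atoms are independent, so intensities follow the terms of (0.3730 + 0.6270)^2.
P(M) = 0.3730^2 = 0.139129
P(M+2) = 2 × 0.3730^1 × 0.6270^1 = 0.467742
P(M+4) = 0.6270^2 = 0.393129
The M+2 peak is largest (0.467742); scaling to 100 gives 29.74 : 100.00 : 84.05.

29.74 : 100.00 : 84.05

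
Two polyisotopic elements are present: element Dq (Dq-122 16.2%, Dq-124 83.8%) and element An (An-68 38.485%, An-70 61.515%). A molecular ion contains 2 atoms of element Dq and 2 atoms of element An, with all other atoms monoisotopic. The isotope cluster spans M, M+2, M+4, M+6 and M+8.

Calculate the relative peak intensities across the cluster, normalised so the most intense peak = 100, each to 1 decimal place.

Element Dq pattern (n=2): 0.026244 : 0.271512 : 0.702244
Element An pattern (n=2): 0.14810952 : 0.47348096 : 0.37840952
Convolve the two distributions (both contribute in 2-u steps):
  M: 0.026244×0.14810952 = 0.003887
  M+2: 0.026244×0.47348096 + 0.271512×0.14810952 = 0.052640
  M+4: 0.026244×0.37840952 + 0.271512×0.47348096 + 0.702244×0.14810952 = 0.242496
  M+6: 0.271512×0.37840952 + 0.702244×0.47348096 = 0.435242
  M+8: 0.702244×0.37840952 = 0.265736
Scale to base peak (0.435242) = 100: 0.9 : 12.1 : 55.7 : 100.0 : 61.1

0.9 : 12.1 : 55.7 : 100.0 : 61.1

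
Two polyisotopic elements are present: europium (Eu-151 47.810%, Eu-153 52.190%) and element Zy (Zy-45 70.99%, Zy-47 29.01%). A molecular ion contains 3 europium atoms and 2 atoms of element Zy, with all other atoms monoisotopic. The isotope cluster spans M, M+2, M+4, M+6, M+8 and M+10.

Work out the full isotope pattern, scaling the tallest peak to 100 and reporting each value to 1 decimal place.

Europium pattern (n=3): 0.10928391 : 0.3578871 : 0.39067407 : 0.14215492
Element Zy pattern (n=2): 0.50395801 : 0.41188398 : 0.08415801
Convolve the two distributions (both contribute in 2-u steps):
  M: 0.10928391×0.50395801 = 0.055075
  M+2: 0.10928391×0.41188398 + 0.3578871×0.50395801 = 0.225372
  M+4: 0.10928391×0.08415801 + 0.3578871×0.41188398 + 0.39067407×0.50395801 = 0.353488
  M+6: 0.3578871×0.08415801 + 0.39067407×0.41188398 + 0.14215492×0.50395801 = 0.262672
  M+8: 0.39067407×0.08415801 + 0.14215492×0.41188398 = 0.091430
  M+10: 0.14215492×0.08415801 = 0.011963
Scale to base peak (0.353488) = 100: 15.6 : 63.8 : 100.0 : 74.3 : 25.9 : 3.4

15.6 : 63.8 : 100.0 : 74.3 : 25.9 : 3.4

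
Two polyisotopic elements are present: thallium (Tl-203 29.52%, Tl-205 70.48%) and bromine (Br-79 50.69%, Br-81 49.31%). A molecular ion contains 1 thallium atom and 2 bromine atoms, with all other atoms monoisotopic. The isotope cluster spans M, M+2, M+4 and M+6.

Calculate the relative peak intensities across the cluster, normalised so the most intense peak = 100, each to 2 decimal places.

17.88 : 77.50 : 100.00 : 40.41

Thallium pattern (n=1): 0.2952 : 0.7048
Bromine pattern (n=2): 0.25694761 : 0.49990478 : 0.24314761
Convolve the two distributions (both contribute in 2-u steps):
  M: 0.2952×0.25694761 = 0.075851
  M+2: 0.2952×0.49990478 + 0.7048×0.25694761 = 0.328669
  M+4: 0.2952×0.24314761 + 0.7048×0.49990478 = 0.424110
  M+6: 0.7048×0.24314761 = 0.171370
Scale to base peak (0.424110) = 100: 17.88 : 77.50 : 100.00 : 40.41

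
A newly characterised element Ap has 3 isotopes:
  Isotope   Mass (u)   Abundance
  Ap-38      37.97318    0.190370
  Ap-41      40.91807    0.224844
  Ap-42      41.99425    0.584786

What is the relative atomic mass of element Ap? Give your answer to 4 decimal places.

Ar = Σ fᵢ·mᵢ = 0.190370 × 37.97318 + 0.224844 × 40.91807 + 0.584786 × 41.99425
= 7.228954 + 9.200183 + 24.557649 = 40.986786 u

40.9868 u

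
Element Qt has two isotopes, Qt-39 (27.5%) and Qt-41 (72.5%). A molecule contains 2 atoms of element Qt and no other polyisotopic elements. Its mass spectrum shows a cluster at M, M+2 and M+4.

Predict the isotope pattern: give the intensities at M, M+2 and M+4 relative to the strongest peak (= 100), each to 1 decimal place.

14.4 : 75.9 : 100.0

Each Qt atom is independently Qt-39 (p = 0.275) or Qt-41 (q = 0.725); the cluster is the binomial expansion (p + q)^2.
P(M) = 0.275^2 = 0.075625
P(M+2) = 2 × 0.275^1 × 0.725^1 = 0.398750
P(M+4) = 0.725^2 = 0.525625
The M+4 peak is largest (0.525625); scaling to 100 gives 14.4 : 75.9 : 100.0.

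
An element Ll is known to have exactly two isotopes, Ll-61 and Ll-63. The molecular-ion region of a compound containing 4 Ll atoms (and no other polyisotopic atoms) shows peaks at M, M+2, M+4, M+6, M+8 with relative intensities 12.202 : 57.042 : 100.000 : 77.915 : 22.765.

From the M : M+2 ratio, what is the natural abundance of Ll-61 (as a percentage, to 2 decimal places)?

If p is the fraction of Ll that is Ll-61, then I(M+2)/I(M) = [C(4,1)·p^3·(1−p)] / p^4 = 4·(1−p)/p = 57.042/12.202 = 4.6748
(1−p)/p = 4.6748/4 = 1.1687  ⇒  p = 1/(1 + 1.1687) = 0.4611
Ll-61: 46.11%, Ll-63: 53.89%.

46.11%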